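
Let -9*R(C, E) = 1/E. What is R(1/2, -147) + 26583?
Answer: 35169310/1323 ≈ 26583.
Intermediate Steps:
R(C, E) = -1/(9*E)
R(1/2, -147) + 26583 = -1/9/(-147) + 26583 = -1/9*(-1/147) + 26583 = 1/1323 + 26583 = 35169310/1323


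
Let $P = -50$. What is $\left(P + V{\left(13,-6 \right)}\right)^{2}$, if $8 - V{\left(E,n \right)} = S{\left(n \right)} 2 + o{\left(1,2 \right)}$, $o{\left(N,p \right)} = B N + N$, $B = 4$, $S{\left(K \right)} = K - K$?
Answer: $2209$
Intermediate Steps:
$S{\left(K \right)} = 0$
$o{\left(N,p \right)} = 5 N$ ($o{\left(N,p \right)} = 4 N + N = 5 N$)
$V{\left(E,n \right)} = 3$ ($V{\left(E,n \right)} = 8 - \left(0 \cdot 2 + 5 \cdot 1\right) = 8 - \left(0 + 5\right) = 8 - 5 = 3$)
$\left(P + V{\left(13,-6 \right)}\right)^{2} = \left(-50 + 3\right)^{2} = \left(-47\right)^{2} = 2209$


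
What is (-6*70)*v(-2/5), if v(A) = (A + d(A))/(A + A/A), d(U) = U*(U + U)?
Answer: 56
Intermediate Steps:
d(U) = 2*U**2 (d(U) = U*(2*U) = 2*U**2)
v(A) = (A + 2*A**2)/(1 + A) (v(A) = (A + 2*A**2)/(A + A/A) = (A + 2*A**2)/(A + 1) = (A + 2*A**2)/(1 + A))
(-6*70)*v(-2/5) = (-6*70)*((-2/5)*(1 + 2*(-2/5))/(1 - 2/5)) = -420*(-2*1/5)*(1 + 2*(-2*1/5))/(1 - 2*1/5) = -(-168)*(1 + 2*(-2/5))/(1 - 2/5) = -(-168)*(1 - 4/5)/3/5 = -(-168)*5/(3*5) = -420*(-2/15) = 56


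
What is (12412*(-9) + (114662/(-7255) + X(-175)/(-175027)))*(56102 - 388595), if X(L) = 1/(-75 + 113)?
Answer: 1792479862132575783951/48253193630 ≈ 3.7147e+10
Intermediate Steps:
X(L) = 1/38
(12412*(-9) + (114662/(-7255) + X(-175)/(-175027)))*(56102 - 388595) = (12412*(-9) + (114662/(-7255) + (1/38)/(-175027)))*(56102 - 388595) = (-111708 + (114662*(-1/7255) + (1/38)*(-1/175027)))*(-332493) = (-111708 + (-114662/7255 - 1/6651026))*(-332493) = (-111708 - 762619950467/48253193630)*(-332493) = -5391030373970507/48253193630*(-332493) = 1792479862132575783951/48253193630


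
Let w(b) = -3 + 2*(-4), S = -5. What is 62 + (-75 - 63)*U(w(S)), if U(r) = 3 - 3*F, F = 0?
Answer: -352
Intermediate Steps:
w(b) = -11 (w(b) = -3 - 8 = -11)
U(r) = 3 (U(r) = 3 - 3*0 = 3 + 0 = 3)
62 + (-75 - 63)*U(w(S)) = 62 + (-75 - 63)*3 = 62 - 138*3 = 62 - 414 = -352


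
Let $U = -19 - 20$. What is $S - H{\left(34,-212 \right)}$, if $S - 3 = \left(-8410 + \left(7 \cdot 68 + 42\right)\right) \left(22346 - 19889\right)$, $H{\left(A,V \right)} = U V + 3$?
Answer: $-19398912$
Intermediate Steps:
$U = -39$
$H{\left(A,V \right)} = 3 - 39 V$ ($H{\left(A,V \right)} = - 39 V + 3 = 3 - 39 V$)
$S = -19390641$ ($S = 3 + \left(-8410 + \left(7 \cdot 68 + 42\right)\right) \left(22346 - 19889\right) = 3 + \left(-8410 + \left(476 + 42\right)\right) 2457 = 3 + \left(-8410 + 518\right) 2457 = 3 - 19390644 = -19390641$)
$S - H{\left(34,-212 \right)} = -19390641 - \left(3 - -8268\right) = -19390641 - \left(3 + 8268\right) = -19390641 - 8271 = -19398912$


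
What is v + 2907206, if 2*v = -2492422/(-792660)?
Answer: 2304427154171/792660 ≈ 2.9072e+6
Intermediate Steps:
v = 1246211/792660 (v = (-2492422/(-792660))/2 = (-2492422*(-1/792660))/2 = (1/2)*(1246211/396330) = 1246211/792660 ≈ 1.5722)
v + 2907206 = 1246211/792660 + 2907206 = 2304427154171/792660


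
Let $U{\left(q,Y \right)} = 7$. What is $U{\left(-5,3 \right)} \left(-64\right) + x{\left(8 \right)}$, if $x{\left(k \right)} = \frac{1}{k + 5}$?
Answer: $- \frac{5823}{13} \approx -447.92$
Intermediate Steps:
$x{\left(k \right)} = \frac{1}{5 + k}$
$U{\left(-5,3 \right)} \left(-64\right) + x{\left(8 \right)} = 7 \left(-64\right) + \frac{1}{5 + 8} = -448 + \frac{1}{13} = - \frac{5823}{13}$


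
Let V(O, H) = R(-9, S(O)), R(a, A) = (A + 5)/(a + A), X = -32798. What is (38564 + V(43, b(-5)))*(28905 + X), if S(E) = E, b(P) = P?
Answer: -150135148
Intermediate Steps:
R(a, A) = (5 + A)/(A + a)
V(O, H) = (5 + O)/(-9 + O) (V(O, H) = (5 + O)/(O - 9) = (5 + O)/(-9 + O))
(38564 + V(43, b(-5)))*(28905 + X) = (38564 + (5 + 43)/(-9 + 43))*(28905 - 32798) = (38564 + 48/34)*(-3893) = (38564 + (1/34)*48)*(-3893) = (38564 + 24/17)*(-3893) = (655612/17)*(-3893) = -150135148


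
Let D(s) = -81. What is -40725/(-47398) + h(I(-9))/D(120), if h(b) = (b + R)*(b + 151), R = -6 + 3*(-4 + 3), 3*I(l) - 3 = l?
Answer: 80984047/3839238 ≈ 21.094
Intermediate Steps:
I(l) = 1 + l/3
R = -9 (R = -6 + 3*(-1) = -6 - 3 = -9)
h(b) = (-9 + b)*(151 + b) (h(b) = (b - 9)*(b + 151) = (-9 + b)*(151 + b))
-40725/(-47398) + h(I(-9))/D(120) = -40725/(-47398) + (-1359 + (1 + (⅓)*(-9))² + 142*(1 + (⅓)*(-9)))/(-81) = -40725*(-1/47398) + (-1359 + (1 - 3)² + 142*(1 - 3))*(-1/81) = 40725/47398 + (-1359 + (-2)² + 142*(-2))*(-1/81) = 40725/47398 + (-1359 + 4 - 284)*(-1/81) = 40725/47398 - 1639*(-1/81) = 40725/47398 + 1639/81 = 80984047/3839238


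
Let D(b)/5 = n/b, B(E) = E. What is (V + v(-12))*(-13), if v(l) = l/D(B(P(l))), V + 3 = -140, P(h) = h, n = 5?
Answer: 44603/25 ≈ 1784.1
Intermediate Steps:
V = -143 (V = -3 - 140 = -143)
D(b) = 25/b (D(b) = 5*(5/b) = 25/b)
v(l) = l**2/25 (v(l) = l/((25/l)) = l*(l/25) = l**2/25)
(V + v(-12))*(-13) = (-143 + (1/25)*(-12)**2)*(-13) = (-143 + (1/25)*144)*(-13) = (-143 + 144/25)*(-13) = -3431/25*(-13) = 44603/25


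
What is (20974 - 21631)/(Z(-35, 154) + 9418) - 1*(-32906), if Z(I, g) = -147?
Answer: 4179053/127 ≈ 32906.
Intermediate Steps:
(20974 - 21631)/(Z(-35, 154) + 9418) - 1*(-32906) = (20974 - 21631)/(-147 + 9418) - 1*(-32906) = -657/9271 + 32906 = -657*1/9271 + 32906 = -9/127 + 32906 = 4179053/127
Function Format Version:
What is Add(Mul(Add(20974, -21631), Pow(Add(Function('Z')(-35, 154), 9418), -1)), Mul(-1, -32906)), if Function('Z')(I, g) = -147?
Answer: Rational(4179053, 127) ≈ 32906.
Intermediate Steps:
Add(Mul(Add(20974, -21631), Pow(Add(Function('Z')(-35, 154), 9418), -1)), Mul(-1, -32906)) = Add(Mul(Add(20974, -21631), Pow(Add(-147, 9418), -1)), Mul(-1, -32906)) = Add(Mul(-657, Pow(9271, -1)), 32906) = Add(Mul(-657, Rational(1, 9271)), 32906) = Add(Rational(-9, 127), 32906) = Rational(4179053, 127)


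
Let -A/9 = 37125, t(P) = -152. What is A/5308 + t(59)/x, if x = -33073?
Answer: -11049709309/175551484 ≈ -62.943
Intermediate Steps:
A = -334125 (A = -9*37125 = -334125)
A/5308 + t(59)/x = -334125/5308 - 152/(-33073) = -334125*1/5308 - 152*(-1/33073) = -334125/5308 + 152/33073 = -11049709309/175551484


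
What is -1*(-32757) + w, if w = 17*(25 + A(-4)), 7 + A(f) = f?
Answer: 32995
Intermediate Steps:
A(f) = -7 + f
w = 238 (w = 17*(25 + (-7 - 4)) = 17*(25 - 11) = 17*14 = 238)
-1*(-32757) + w = -1*(-32757) + 238 = 32757 + 238 = 32995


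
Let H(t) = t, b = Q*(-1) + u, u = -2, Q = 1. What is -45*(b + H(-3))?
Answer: 270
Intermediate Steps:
b = -3 (b = 1*(-1) - 2 = -1 - 2 = -3)
-45*(b + H(-3)) = -45*(-3 - 3) = -45*(-6) = 270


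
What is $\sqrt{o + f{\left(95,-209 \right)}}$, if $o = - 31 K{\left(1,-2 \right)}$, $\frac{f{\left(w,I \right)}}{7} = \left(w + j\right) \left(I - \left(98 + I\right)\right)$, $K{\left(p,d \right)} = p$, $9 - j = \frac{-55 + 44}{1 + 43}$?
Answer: $\frac{i \sqrt{286186}}{2} \approx 267.48 i$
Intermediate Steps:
$j = \frac{37}{4}$ ($j = 9 - \frac{-55 + 44}{1 + 43} = 9 - - \frac{11}{44} = 9 - \left(-11\right) \frac{1}{44} = 9 - - \frac{1}{4} = 9 + \frac{1}{4} = \frac{37}{4} \approx 9.25$)
$f{\left(w,I \right)} = - \frac{12691}{2} - 686 w$ ($f{\left(w,I \right)} = 7 \left(w + \frac{37}{4}\right) \left(I - \left(98 + I\right)\right) = 7 \left(\frac{37}{4} + w\right) \left(-98\right) = 7 \left(- \frac{1813}{2} - 98 w\right) = - \frac{12691}{2} - 686 w$)
$o = -31$ ($o = \left(-31\right) 1 = -31$)
$\sqrt{o + f{\left(95,-209 \right)}} = \sqrt{-31 - \frac{143031}{2}} = \sqrt{- \frac{143093}{2}} = \frac{i \sqrt{286186}}{2}$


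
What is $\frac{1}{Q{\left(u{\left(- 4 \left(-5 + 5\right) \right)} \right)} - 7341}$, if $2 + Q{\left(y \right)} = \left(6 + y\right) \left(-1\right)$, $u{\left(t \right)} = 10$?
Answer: $- \frac{1}{7359} \approx -0.00013589$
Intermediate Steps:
$Q{\left(y \right)} = -8 - y$ ($Q{\left(y \right)} = -2 + \left(6 + y\right) \left(-1\right) = -2 - \left(6 + y\right) = -8 - y$)
$\frac{1}{Q{\left(u{\left(- 4 \left(-5 + 5\right) \right)} \right)} - 7341} = \frac{1}{\left(-8 - 10\right) - 7341} = \frac{1}{-18 - 7341} = \frac{1}{-7359} = - \frac{1}{7359}$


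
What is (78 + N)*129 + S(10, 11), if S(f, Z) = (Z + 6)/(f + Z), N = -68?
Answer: 27107/21 ≈ 1290.8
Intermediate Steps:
S(f, Z) = (6 + Z)/(Z + f)
(78 + N)*129 + S(10, 11) = (78 - 68)*129 + (6 + 11)/(11 + 10) = 10*129 + 17/21 = 1290 + (1/21)*17 = 1290 + 17/21 = 27107/21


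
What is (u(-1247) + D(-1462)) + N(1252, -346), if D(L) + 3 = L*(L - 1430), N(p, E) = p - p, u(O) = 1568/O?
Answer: 5272440379/1247 ≈ 4.2281e+6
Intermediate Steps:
N(p, E) = 0
D(L) = -3 + L*(-1430 + L) (D(L) = -3 + L*(L - 1430) = -3 + L*(-1430 + L))
(u(-1247) + D(-1462)) + N(1252, -346) = (1568/(-1247) + (-3 + (-1462)**2 - 1430*(-1462))) + 0 = (1568*(-1/1247) + (-3 + 2137444 + 2090660)) + 0 = (-1568/1247 + 4228101) + 0 = 5272440379/1247 + 0 = 5272440379/1247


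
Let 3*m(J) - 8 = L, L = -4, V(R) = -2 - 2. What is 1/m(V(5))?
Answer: 3/4 ≈ 0.75000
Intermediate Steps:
V(R) = -4
m(J) = 4/3 (m(J) = 8/3 + (1/3)*(-4) = 8/3 - 4/3 = 4/3)
1/m(V(5)) = 1/(4/3) = 3/4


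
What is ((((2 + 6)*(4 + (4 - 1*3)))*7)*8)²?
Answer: 5017600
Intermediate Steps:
((((2 + 6)*(4 + (4 - 1*3)))*7)*8)² = (((8*(4 + (4 - 3)))*7)*8)² = (((8*(4 + 1))*7)*8)² = (((8*5)*7)*8)² = ((40*7)*8)² = (280*8)² = 2240² = 5017600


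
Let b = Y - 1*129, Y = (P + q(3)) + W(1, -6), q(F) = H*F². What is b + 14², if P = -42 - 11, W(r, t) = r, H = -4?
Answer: -21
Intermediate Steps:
q(F) = -4*F²
P = -53
Y = -88 (Y = (-53 - 4*3²) + 1 = (-53 - 4*9) + 1 = (-53 - 36) + 1 = -89 + 1 = -88)
b = -217 (b = -88 - 1*129 = -88 - 129 = -217)
b + 14² = -217 + 14² = -217 + 196 = -21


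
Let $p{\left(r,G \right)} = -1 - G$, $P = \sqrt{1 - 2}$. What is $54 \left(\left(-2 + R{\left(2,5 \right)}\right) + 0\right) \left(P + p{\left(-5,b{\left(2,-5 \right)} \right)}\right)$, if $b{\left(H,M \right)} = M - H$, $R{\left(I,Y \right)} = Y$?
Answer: $972 + 162 i \approx 972.0 + 162.0 i$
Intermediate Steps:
$P = i$ ($P = \sqrt{-1} = i \approx 1.0 i$)
$54 \left(\left(-2 + R{\left(2,5 \right)}\right) + 0\right) \left(P + p{\left(-5,b{\left(2,-5 \right)} \right)}\right) = 54 \left(\left(-2 + 5\right) + 0\right) \left(i - \left(-4 - 2\right)\right) = 54 \left(3 + 0\right) \left(i - -6\right) = 54 \cdot 3 \left(i - -6\right) = 54 \cdot 3 \left(i + \left(-1 + 7\right)\right) = 54 \cdot 3 \left(i + 6\right) = 54 \cdot 3 \left(6 + i\right) = 54 \left(18 + 3 i\right) = 972 + 162 i$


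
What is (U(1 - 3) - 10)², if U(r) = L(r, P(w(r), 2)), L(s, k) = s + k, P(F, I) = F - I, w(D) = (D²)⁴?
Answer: 58564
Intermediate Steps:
w(D) = D⁸
L(s, k) = k + s
U(r) = -2 + r + r⁸ (U(r) = (r⁸ - 1*2) + r = (r⁸ - 2) + r = (-2 + r⁸) + r = -2 + r + r⁸)
(U(1 - 3) - 10)² = ((-2 + (1 - 3) + (1 - 3)⁸) - 10)² = ((-2 - 2 + (-2)⁸) - 10)² = ((-2 - 2 + 256) - 10)² = (252 - 10)² = 242² = 58564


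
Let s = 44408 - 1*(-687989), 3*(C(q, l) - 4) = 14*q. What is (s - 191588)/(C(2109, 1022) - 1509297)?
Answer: -540809/1499451 ≈ -0.36067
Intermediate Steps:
C(q, l) = 4 + 14*q/3 (C(q, l) = 4 + (14*q)/3 = 4 + 14*q/3)
s = 732397 (s = 44408 + 687989 = 732397)
(s - 191588)/(C(2109, 1022) - 1509297) = (732397 - 191588)/((4 + (14/3)*2109) - 1509297) = 540809/((4 + 9842) - 1509297) = 540809/(9846 - 1509297) = 540809/(-1499451) = 540809*(-1/1499451) = -540809/1499451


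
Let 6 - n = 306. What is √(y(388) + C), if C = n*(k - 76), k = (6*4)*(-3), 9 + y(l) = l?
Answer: √44779 ≈ 211.61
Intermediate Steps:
y(l) = -9 + l
k = -72 (k = 24*(-3) = -72)
n = -300 (n = 6 - 1*306 = 6 - 306 = -300)
C = 44400 (C = -300*(-72 - 76) = -300*(-148) = 44400)
√(y(388) + C) = √((-9 + 388) + 44400) = √(379 + 44400) = √44779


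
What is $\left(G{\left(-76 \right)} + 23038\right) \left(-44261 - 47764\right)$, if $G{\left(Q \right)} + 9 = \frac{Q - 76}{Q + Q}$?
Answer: $-2119335750$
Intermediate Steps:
$G{\left(Q \right)} = -9 + \frac{-76 + Q}{2 Q}$ ($G{\left(Q \right)} = -9 + \frac{Q - 76}{Q + Q} = -9 + \frac{-76 + Q}{2 Q}$)
$\left(G{\left(-76 \right)} + 23038\right) \left(-44261 - 47764\right) = \left(\left(- \frac{17}{2} - \frac{38}{-76}\right) + 23038\right) \left(-44261 - 47764\right) = \left(\left(- \frac{17}{2} - - \frac{1}{2}\right) + 23038\right) \left(-92025\right) = \left(\left(- \frac{17}{2} + \frac{1}{2}\right) + 23038\right) \left(-92025\right) = \left(-8 + 23038\right) \left(-92025\right) = 23030 \left(-92025\right) = -2119335750$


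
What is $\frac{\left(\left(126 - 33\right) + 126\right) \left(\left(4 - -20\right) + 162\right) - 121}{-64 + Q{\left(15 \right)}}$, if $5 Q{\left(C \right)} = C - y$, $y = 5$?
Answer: $- \frac{40613}{62} \approx -655.05$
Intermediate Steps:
$Q{\left(C \right)} = -1 + \frac{C}{5}$ ($Q{\left(C \right)} = \frac{C - 5}{5} = \frac{-5 + C}{5} = -1 + \frac{C}{5}$)
$\frac{\left(\left(126 - 33\right) + 126\right) \left(\left(4 - -20\right) + 162\right) - 121}{-64 + Q{\left(15 \right)}} = \frac{\left(\left(126 - 33\right) + 126\right) \left(\left(4 - -20\right) + 162\right) - 121}{-64 + \left(-1 + \frac{1}{5} \cdot 15\right)} = \frac{\left(\left(126 - 33\right) + 126\right) \left(\left(4 + 20\right) + 162\right) - 121}{-64 + \left(-1 + 3\right)} = \frac{\left(93 + 126\right) \left(24 + 162\right) - 121}{-64 + 2} = \frac{219 \cdot 186 - 121}{-62} = \left(40734 - 121\right) \left(- \frac{1}{62}\right) = 40613 \left(- \frac{1}{62}\right) = - \frac{40613}{62}$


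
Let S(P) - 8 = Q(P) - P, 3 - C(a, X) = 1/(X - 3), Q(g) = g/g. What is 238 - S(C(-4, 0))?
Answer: 697/3 ≈ 232.33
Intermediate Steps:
Q(g) = 1
C(a, X) = 3 - 1/(-3 + X) (C(a, X) = 3 - 1/(X - 3) = 3 - 1/(-3 + X))
S(P) = 9 - P (S(P) = 8 + (1 - P) = 9 - P)
238 - S(C(-4, 0)) = 238 - (9 - (-10 + 3*0)/(-3 + 0)) = 238 - (9 - (-10 + 0)/(-3)) = 238 - (9 - (-1)*(-10)/3) = 238 - (9 - 1*10/3) = 238 - (9 - 10/3) = 238 - 1*17/3 = 238 - 17/3 = 697/3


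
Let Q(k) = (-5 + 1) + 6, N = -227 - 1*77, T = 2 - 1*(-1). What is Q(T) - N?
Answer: 306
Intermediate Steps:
T = 3 (T = 2 + 1 = 3)
N = -304 (N = -227 - 77 = -304)
Q(k) = 2 (Q(k) = -4 + 6 = 2)
Q(T) - N = 2 - 1*(-304) = 2 + 304 = 306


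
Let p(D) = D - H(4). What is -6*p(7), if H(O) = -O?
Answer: -66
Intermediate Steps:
p(D) = 4 + D (p(D) = D - (-1)*4 = D - 1*(-4) = D + 4 = 4 + D)
-6*p(7) = -6*(4 + 7) = -6*11 = -66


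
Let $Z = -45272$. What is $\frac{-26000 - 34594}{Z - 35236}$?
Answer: $\frac{10099}{13418} \approx 0.75265$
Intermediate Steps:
$\frac{-26000 - 34594}{Z - 35236} = \frac{-26000 - 34594}{-45272 - 35236} = - \frac{60594}{-80508} = \left(-60594\right) \left(- \frac{1}{80508}\right) = \frac{10099}{13418}$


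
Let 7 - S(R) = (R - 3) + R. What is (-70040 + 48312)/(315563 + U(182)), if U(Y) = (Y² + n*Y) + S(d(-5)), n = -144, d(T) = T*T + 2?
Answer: -21728/322435 ≈ -0.067387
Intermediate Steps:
d(T) = 2 + T² (d(T) = T² + 2 = 2 + T²)
S(R) = 10 - 2*R (S(R) = 7 - ((R - 3) + R) = 7 - ((-3 + R) + R) = 7 - (-3 + 2*R) = 7 + (3 - 2*R) = 10 - 2*R)
U(Y) = -44 + Y² - 144*Y (U(Y) = (Y² - 144*Y) + (10 - 2*(2 + (-5)²)) = (Y² - 144*Y) + (10 - 2*(2 + 25)) = (Y² - 144*Y) + (10 - 2*27) = (Y² - 144*Y) + (10 - 54) = (Y² - 144*Y) - 44 = -44 + Y² - 144*Y)
(-70040 + 48312)/(315563 + U(182)) = (-70040 + 48312)/(315563 + (-44 + 182² - 144*182)) = -21728/(315563 + (-44 + 33124 - 26208)) = -21728/(315563 + 6872) = -21728/322435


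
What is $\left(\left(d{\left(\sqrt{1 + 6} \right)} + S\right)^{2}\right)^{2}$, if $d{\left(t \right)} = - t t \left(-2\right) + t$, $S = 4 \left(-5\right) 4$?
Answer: $19157737 - 1151832 \sqrt{7} \approx 1.611 \cdot 10^{7}$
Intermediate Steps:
$S = -80$ ($S = \left(-20\right) 4 = -80$)
$d{\left(t \right)} = t + 2 t^{2}$ ($d{\left(t \right)} = - t^{2} \left(-2\right) + t = 2 t^{2} + t = t + 2 t^{2}$)
$\left(\left(d{\left(\sqrt{1 + 6} \right)} + S\right)^{2}\right)^{2} = \left(\left(\sqrt{1 + 6} \left(1 + 2 \sqrt{1 + 6}\right) - 80\right)^{2}\right)^{2} = \left(\left(\sqrt{7} \left(1 + 2 \sqrt{7}\right) - 80\right)^{2}\right)^{2} = \left(\left(-80 + \sqrt{7} \left(1 + 2 \sqrt{7}\right)\right)^{2}\right)^{2} = \left(-80 + \sqrt{7} \left(1 + 2 \sqrt{7}\right)\right)^{4}$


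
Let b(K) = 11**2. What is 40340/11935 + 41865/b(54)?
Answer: 9173453/26257 ≈ 349.37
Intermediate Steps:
b(K) = 121
40340/11935 + 41865/b(54) = 40340/11935 + 41865/121 = 40340*(1/11935) + 41865*(1/121) = 8068/2387 + 41865/121 = 9173453/26257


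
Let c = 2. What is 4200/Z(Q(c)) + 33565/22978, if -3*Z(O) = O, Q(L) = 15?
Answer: -19267955/22978 ≈ -838.54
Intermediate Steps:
Z(O) = -O/3
4200/Z(Q(c)) + 33565/22978 = 4200/((-⅓*15)) + 33565/22978 = 4200/(-5) + 33565*(1/22978) = 4200*(-⅕) + 33565/22978 = -840 + 33565/22978 = -19267955/22978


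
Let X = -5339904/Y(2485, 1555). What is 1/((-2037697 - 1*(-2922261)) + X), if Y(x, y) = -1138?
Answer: 569/505986868 ≈ 1.1245e-6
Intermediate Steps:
X = 2669952/569 (X = -5339904/(-1138) = -5339904*(-1/1138) = 2669952/569 ≈ 4692.4)
1/((-2037697 - 1*(-2922261)) + X) = 1/((-2037697 - 1*(-2922261)) + 2669952/569) = 1/((-2037697 + 2922261) + 2669952/569) = 1/(884564 + 2669952/569) = 1/(505986868/569) = 569/505986868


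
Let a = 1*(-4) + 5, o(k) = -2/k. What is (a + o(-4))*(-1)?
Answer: -3/2 ≈ -1.5000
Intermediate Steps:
a = 1 (a = -4 + 5 = 1)
(a + o(-4))*(-1) = (1 - 2/(-4))*(-1) = (1 - 2*(-¼))*(-1) = (1 + ½)*(-1) = (3/2)*(-1) = -3/2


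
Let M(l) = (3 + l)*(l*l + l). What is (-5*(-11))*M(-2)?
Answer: 110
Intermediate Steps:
M(l) = (3 + l)*(l + l²) (M(l) = (3 + l)*(l² + l) = (3 + l)*(l + l²))
(-5*(-11))*M(-2) = (-5*(-11))*(-2*(3 + (-2)² + 4*(-2))) = 55*(-2*(3 + 4 - 8)) = 55*(-2*(-1)) = 55*2 = 110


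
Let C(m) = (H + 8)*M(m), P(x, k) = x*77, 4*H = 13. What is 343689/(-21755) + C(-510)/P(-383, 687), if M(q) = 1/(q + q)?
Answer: -2756919120063/174508863760 ≈ -15.798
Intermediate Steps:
H = 13/4 (H = (1/4)*13 = 13/4 ≈ 3.2500)
P(x, k) = 77*x
M(q) = 1/(2*q)
C(m) = 45/(8*m) (C(m) = (13/4 + 8)*(1/(2*m)) = 45*(1/(2*m))/4 = 45/(8*m))
343689/(-21755) + C(-510)/P(-383, 687) = 343689/(-21755) + ((45/8)/(-510))/((77*(-383))) = 343689*(-1/21755) + ((45/8)*(-1/510))/(-29491) = -343689/21755 - 3/272*(-1/29491) = -343689/21755 + 3/8021552 = -2756919120063/174508863760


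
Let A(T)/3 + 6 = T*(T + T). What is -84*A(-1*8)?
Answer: -30744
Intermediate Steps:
A(T) = -18 + 6*T**2 (A(T) = -18 + 3*(T*(T + T)) = -18 + 3*(T*(2*T)) = -18 + 3*(2*T**2) = -18 + 6*T**2)
-84*A(-1*8) = -84*(-18 + 6*(-1*8)**2) = -84*(-18 + 6*(-8)**2) = -84*(-18 + 6*64) = -84*(-18 + 384) = -84*366 = -30744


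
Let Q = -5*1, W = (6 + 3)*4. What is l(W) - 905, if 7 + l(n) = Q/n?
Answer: -32837/36 ≈ -912.14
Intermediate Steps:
W = 36 (W = 9*4 = 36)
Q = -5
l(n) = -7 - 5/n
l(W) - 905 = (-7 - 5/36) - 905 = -257/36 - 905 = -32837/36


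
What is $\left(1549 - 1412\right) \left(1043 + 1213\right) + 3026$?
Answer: $312098$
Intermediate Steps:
$\left(1549 - 1412\right) \left(1043 + 1213\right) + 3026 = 137 \cdot 2256 + 3026 = 309072 + 3026 = 312098$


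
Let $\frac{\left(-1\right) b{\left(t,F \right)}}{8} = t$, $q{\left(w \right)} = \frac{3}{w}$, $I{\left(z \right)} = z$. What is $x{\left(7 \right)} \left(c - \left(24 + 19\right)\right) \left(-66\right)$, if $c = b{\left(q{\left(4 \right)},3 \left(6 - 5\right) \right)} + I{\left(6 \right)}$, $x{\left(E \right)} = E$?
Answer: $19866$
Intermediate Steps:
$b{\left(t,F \right)} = - 8 t$
$c = 0$ ($c = - 8 \cdot \frac{3}{4} + 6 = - 8 \cdot 3 \cdot \frac{1}{4} + 6 = \left(-8\right) \frac{3}{4} + 6 = -6 + 6 = 0$)
$x{\left(7 \right)} \left(c - \left(24 + 19\right)\right) \left(-66\right) = 7 \left(0 - \left(24 + 19\right)\right) \left(-66\right) = 7 \left(0 - 43\right) \left(-66\right) = 7 \left(-43\right) \left(-66\right) = \left(-301\right) \left(-66\right) = 19866$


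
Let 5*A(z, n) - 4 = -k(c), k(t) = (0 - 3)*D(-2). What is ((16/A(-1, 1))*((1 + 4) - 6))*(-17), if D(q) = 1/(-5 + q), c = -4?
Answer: 1904/5 ≈ 380.80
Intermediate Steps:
k(t) = 3/7 (k(t) = (0 - 3)/(-5 - 2) = -3/(-7) = -3*(-1/7) = 3/7)
A(z, n) = 5/7 (A(z, n) = 4/5 + (-1*3/7)/5 = 4/5 + (1/5)*(-3/7) = 4/5 - 3/35 = 5/7)
((16/A(-1, 1))*((1 + 4) - 6))*(-17) = ((16/(5/7))*((1 + 4) - 6))*(-17) = ((16*(7/5))*(5 - 6))*(-17) = ((112/5)*(-1))*(-17) = -112/5*(-17) = 1904/5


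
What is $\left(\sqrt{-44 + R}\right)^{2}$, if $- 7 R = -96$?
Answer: $- \frac{212}{7} \approx -30.286$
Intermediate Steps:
$R = \frac{96}{7}$ ($R = \left(- \frac{1}{7}\right) \left(-96\right) = \frac{96}{7} \approx 13.714$)
$\left(\sqrt{-44 + R}\right)^{2} = \left(\sqrt{-44 + \frac{96}{7}}\right)^{2} = \left(\sqrt{- \frac{212}{7}}\right)^{2} = \left(\frac{2 i \sqrt{371}}{7}\right)^{2} = - \frac{212}{7}$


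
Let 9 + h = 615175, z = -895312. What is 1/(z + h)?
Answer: -1/280146 ≈ -3.5696e-6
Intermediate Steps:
h = 615166 (h = -9 + 615175 = 615166)
1/(z + h) = 1/(-895312 + 615166) = 1/(-280146) = -1/280146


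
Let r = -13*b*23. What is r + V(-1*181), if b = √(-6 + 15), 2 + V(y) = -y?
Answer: -718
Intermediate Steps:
V(y) = -2 - y
b = 3 (b = √9 = 3)
r = -897 (r = -13*3*23 = -39*23 = -897)
r + V(-1*181) = -897 + (-2 - (-1)*181) = -897 + (-2 - 1*(-181)) = -897 + (-2 + 181) = -897 + 179 = -718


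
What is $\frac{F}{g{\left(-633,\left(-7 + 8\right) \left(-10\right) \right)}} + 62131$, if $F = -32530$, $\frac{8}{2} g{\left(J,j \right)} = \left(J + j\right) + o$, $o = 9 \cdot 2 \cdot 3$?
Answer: $\frac{36725279}{589} \approx 62352.0$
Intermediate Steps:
$o = 54$ ($o = 18 \cdot 3 = 54$)
$g{\left(J,j \right)} = \frac{27}{2} + \frac{J}{4} + \frac{j}{4}$ ($g{\left(J,j \right)} = \frac{\left(J + j\right) + 54}{4} = \frac{54 + J + j}{4} = \frac{27}{2} + \frac{J}{4} + \frac{j}{4}$)
$\frac{F}{g{\left(-633,\left(-7 + 8\right) \left(-10\right) \right)}} + 62131 = - \frac{32530}{\frac{27}{2} + \frac{1}{4} \left(-633\right) + \frac{\left(-7 + 8\right) \left(-10\right)}{4}} + 62131 = - \frac{32530}{\frac{27}{2} - \frac{633}{4} + \frac{1 \left(-10\right)}{4}} + 62131 = - \frac{32530}{\frac{27}{2} - \frac{633}{4} + \frac{1}{4} \left(-10\right)} + 62131 = - \frac{32530}{\frac{27}{2} - \frac{633}{4} - \frac{5}{2}} + 62131 = - \frac{32530}{- \frac{589}{4}} + 62131 = \left(-32530\right) \left(- \frac{4}{589}\right) + 62131 = \frac{130120}{589} + 62131 = \frac{36725279}{589}$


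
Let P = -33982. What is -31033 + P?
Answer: -65015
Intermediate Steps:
-31033 + P = -31033 - 33982 = -65015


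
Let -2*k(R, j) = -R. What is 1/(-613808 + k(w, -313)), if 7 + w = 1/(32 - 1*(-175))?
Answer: -207/127058980 ≈ -1.6292e-6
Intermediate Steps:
w = -1448/207 (w = -7 + 1/(32 - 1*(-175)) = -7 + 1/(32 + 175) = -7 + 1/207 = -1448/207 ≈ -6.9952)
k(R, j) = R/2 (k(R, j) = -(-1)*R/2 = R/2)
1/(-613808 + k(w, -313)) = 1/(-613808 + (½)*(-1448/207)) = 1/(-613808 - 724/207) = 1/(-127058980/207) = -207/127058980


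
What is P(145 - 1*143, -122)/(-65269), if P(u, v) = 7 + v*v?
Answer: -14891/65269 ≈ -0.22815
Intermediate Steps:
P(u, v) = 7 + v**2
P(145 - 1*143, -122)/(-65269) = (7 + (-122)**2)/(-65269) = (7 + 14884)*(-1/65269) = 14891*(-1/65269) = -14891/65269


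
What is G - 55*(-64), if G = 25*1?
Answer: 3545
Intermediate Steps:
G = 25
G - 55*(-64) = 25 - 55*(-64) = 25 + 3520 = 3545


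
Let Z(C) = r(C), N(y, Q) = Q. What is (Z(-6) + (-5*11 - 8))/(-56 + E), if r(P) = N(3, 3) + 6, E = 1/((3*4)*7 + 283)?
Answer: 19818/20551 ≈ 0.96433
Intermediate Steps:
E = 1/367 (E = 1/(12*7 + 283) = 1/(84 + 283) = 1/367 ≈ 0.0027248)
r(P) = 9 (r(P) = 3 + 6 = 9)
Z(C) = 9
(Z(-6) + (-5*11 - 8))/(-56 + E) = (9 + (-5*11 - 8))/(-56 + 1/367) = (9 + (-55 - 8))/(-20551/367) = (9 - 63)*(-367/20551) = -54*(-367/20551) = 19818/20551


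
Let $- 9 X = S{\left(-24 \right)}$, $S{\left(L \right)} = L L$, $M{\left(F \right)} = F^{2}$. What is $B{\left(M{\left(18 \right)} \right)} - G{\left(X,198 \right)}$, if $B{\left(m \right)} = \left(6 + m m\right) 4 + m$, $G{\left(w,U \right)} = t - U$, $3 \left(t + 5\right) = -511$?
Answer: $\frac{1261876}{3} \approx 4.2063 \cdot 10^{5}$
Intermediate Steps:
$S{\left(L \right)} = L^{2}$
$X = -64$ ($X = - \frac{\left(-24\right)^{2}}{9} = \left(- \frac{1}{9}\right) 576 = -64$)
$t = - \frac{526}{3}$ ($t = -5 + \frac{1}{3} \left(-511\right) = -5 - \frac{511}{3} = - \frac{526}{3} \approx -175.33$)
$G{\left(w,U \right)} = - \frac{526}{3} - U$
$B{\left(m \right)} = 24 + m + 4 m^{2}$ ($B{\left(m \right)} = \left(6 + m^{2}\right) 4 + m = \left(24 + 4 m^{2}\right) + m = 24 + m + 4 m^{2}$)
$B{\left(M{\left(18 \right)} \right)} - G{\left(X,198 \right)} = \left(24 + 18^{2} + 4 \left(18^{2}\right)^{2}\right) - \left(- \frac{526}{3} - 198\right) = \left(24 + 324 + 4 \cdot 324^{2}\right) - \left(- \frac{526}{3} - 198\right) = \left(24 + 324 + 4 \cdot 104976\right) - - \frac{1120}{3} = \left(24 + 324 + 419904\right) + \frac{1120}{3} = 420252 + \frac{1120}{3} = \frac{1261876}{3}$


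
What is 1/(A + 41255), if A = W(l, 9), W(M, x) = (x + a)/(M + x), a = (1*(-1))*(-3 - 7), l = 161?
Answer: 170/7013369 ≈ 2.4239e-5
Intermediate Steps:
a = 10 (a = -1*(-10) = 10)
W(M, x) = (10 + x)/(M + x) (W(M, x) = (x + 10)/(M + x) = (10 + x)/(M + x))
A = 19/170 (A = (10 + 9)/(161 + 9) = 19/170 ≈ 0.11176)
1/(A + 41255) = 1/(19/170 + 41255) = 1/(7013369/170) = 170/7013369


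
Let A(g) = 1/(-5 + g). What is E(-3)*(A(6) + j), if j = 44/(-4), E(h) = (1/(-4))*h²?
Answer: 45/2 ≈ 22.500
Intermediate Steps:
E(h) = -h²/4 (E(h) = (1*(-¼))*h² = -h²/4)
j = -11 (j = 44*(-¼) = -11)
E(-3)*(A(6) + j) = (-¼*(-3)²)*(1/(-5 + 6) - 11) = (-¼*9)*(1/1 - 11) = -9*(1 - 11)/4 = -9/4*(-10) = 45/2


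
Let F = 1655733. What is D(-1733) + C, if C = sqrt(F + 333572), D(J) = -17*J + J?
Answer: 27728 + sqrt(1989305) ≈ 29138.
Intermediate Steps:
D(J) = -16*J
C = sqrt(1989305) (C = sqrt(1655733 + 333572) = sqrt(1989305) ≈ 1410.4)
D(-1733) + C = -16*(-1733) + sqrt(1989305) = 27728 + sqrt(1989305)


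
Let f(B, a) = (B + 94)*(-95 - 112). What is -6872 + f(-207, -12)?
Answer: 16519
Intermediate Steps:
f(B, a) = -19458 - 207*B (f(B, a) = (94 + B)*(-207) = -19458 - 207*B)
-6872 + f(-207, -12) = -6872 + (-19458 - 207*(-207)) = -6872 + (-19458 + 42849) = -6872 + 23391 = 16519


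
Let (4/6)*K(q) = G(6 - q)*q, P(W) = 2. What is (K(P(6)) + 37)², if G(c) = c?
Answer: 2401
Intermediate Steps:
K(q) = 3*q*(6 - q)/2 (K(q) = 3*((6 - q)*q)/2 = 3*(q*(6 - q))/2 = 3*q*(6 - q)/2)
(K(P(6)) + 37)² = ((3/2)*2*(6 - 1*2) + 37)² = ((3/2)*2*(6 - 2) + 37)² = ((3/2)*2*4 + 37)² = (12 + 37)² = 49² = 2401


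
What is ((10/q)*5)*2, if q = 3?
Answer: 100/3 ≈ 33.333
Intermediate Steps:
((10/q)*5)*2 = ((10/3)*5)*2 = (50/3)*2 = 100/3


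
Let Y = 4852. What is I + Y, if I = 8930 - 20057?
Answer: -6275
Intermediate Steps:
I = -11127
I + Y = -11127 + 4852 = -6275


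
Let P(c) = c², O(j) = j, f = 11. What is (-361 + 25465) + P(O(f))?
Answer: 25225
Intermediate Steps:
(-361 + 25465) + P(O(f)) = (-361 + 25465) + 11² = 25104 + 121 = 25225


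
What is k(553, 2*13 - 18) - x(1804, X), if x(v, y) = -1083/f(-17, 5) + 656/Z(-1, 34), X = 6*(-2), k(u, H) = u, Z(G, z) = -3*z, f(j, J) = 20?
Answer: 625853/1020 ≈ 613.58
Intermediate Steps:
X = -12
x(v, y) = -61793/1020 (x(v, y) = -1083/20 + 656/((-3*34)) = -1083*1/20 + 656/(-102) = -1083/20 + 656*(-1/102) = -1083/20 - 328/51 = -61793/1020)
k(553, 2*13 - 18) - x(1804, X) = 553 - 1*(-61793/1020) = 553 + 61793/1020 = 625853/1020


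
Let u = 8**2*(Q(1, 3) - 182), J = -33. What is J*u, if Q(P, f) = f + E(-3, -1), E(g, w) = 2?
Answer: 373824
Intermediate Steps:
Q(P, f) = 2 + f (Q(P, f) = f + 2 = 2 + f)
u = -11328 (u = 8**2*((2 + 3) - 182) = 64*(5 - 182) = 64*(-177) = -11328)
J*u = -33*(-11328) = 373824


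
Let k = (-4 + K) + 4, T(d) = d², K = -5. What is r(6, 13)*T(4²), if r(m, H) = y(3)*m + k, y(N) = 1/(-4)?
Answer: -1664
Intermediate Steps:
y(N) = -¼
k = -5 (k = (-4 - 5) + 4 = -9 + 4 = -5)
r(m, H) = -5 - m/4 (r(m, H) = -m/4 - 5 = -5 - m/4)
r(6, 13)*T(4²) = (-5 - ¼*6)*(4²)² = (-5 - 3/2)*16² = -13/2*256 = -1664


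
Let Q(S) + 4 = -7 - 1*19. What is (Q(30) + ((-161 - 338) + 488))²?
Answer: 1681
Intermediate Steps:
Q(S) = -30 (Q(S) = -4 + (-7 - 1*19) = -4 + (-7 - 19) = -4 - 26 = -30)
(Q(30) + ((-161 - 338) + 488))² = (-30 + ((-161 - 338) + 488))² = (-30 + (-499 + 488))² = (-30 - 11)² = (-41)² = 1681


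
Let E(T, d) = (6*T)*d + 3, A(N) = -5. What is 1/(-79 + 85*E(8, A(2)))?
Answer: -1/20224 ≈ -4.9446e-5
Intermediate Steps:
E(T, d) = 3 + 6*T*d (E(T, d) = 6*T*d + 3 = 3 + 6*T*d)
1/(-79 + 85*E(8, A(2))) = 1/(-79 + 85*(3 + 6*8*(-5))) = 1/(-79 + 85*(3 - 240)) = 1/(-79 + 85*(-237)) = 1/(-79 - 20145) = 1/(-20224) = -1/20224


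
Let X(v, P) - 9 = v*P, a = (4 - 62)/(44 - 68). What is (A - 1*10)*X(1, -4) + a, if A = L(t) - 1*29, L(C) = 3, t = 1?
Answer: -2131/12 ≈ -177.58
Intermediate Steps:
a = 29/12 (a = -58/(-24) = -58*(-1/24) = 29/12 ≈ 2.4167)
A = -26 (A = 3 - 1*29 = 3 - 29 = -26)
X(v, P) = 9 + P*v (X(v, P) = 9 + v*P = 9 + P*v)
(A - 1*10)*X(1, -4) + a = (-26 - 1*10)*(9 - 4*1) + 29/12 = (-26 - 10)*(9 - 4) + 29/12 = -36*5 + 29/12 = -180 + 29/12 = -2131/12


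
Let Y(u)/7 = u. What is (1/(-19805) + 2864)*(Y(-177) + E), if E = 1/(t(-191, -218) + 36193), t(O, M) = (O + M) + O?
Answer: -2501403446203794/704919365 ≈ -3.5485e+6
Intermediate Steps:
Y(u) = 7*u
t(O, M) = M + 2*O (t(O, M) = (M + O) + O = M + 2*O)
E = 1/35593 (E = 1/((-218 + 2*(-191)) + 36193) = 1/((-218 - 382) + 36193) = 1/(-600 + 36193) = 1/35593 ≈ 2.8095e-5)
(1/(-19805) + 2864)*(Y(-177) + E) = (1/(-19805) + 2864)*(7*(-177) + 1/35593) = (-1/19805 + 2864)*(-1239 + 1/35593) = (56721519/19805)*(-44099726/35593) = -2501403446203794/704919365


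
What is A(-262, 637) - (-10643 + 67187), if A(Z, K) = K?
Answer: -55907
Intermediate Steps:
A(-262, 637) - (-10643 + 67187) = 637 - (-10643 + 67187) = 637 - 1*56544 = 637 - 56544 = -55907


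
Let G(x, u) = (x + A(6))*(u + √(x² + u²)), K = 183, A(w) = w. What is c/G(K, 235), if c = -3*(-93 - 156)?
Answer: -19505/703269 + 83*√88714/703269 ≈ 0.0074174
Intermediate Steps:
c = 747 (c = -3*(-249) = 747)
G(x, u) = (6 + x)*(u + √(u² + x²)) (G(x, u) = (x + 6)*(u + √(x² + u²)) = (6 + x)*(u + √(u² + x²)))
c/G(K, 235) = 747/(6*235 + 6*√(235² + 183²) + 235*183 + 183*√(235² + 183²)) = 747/(1410 + 6*√(55225 + 33489) + 43005 + 183*√(55225 + 33489)) = 747/(1410 + 6*√88714 + 43005 + 183*√88714) = 747/(44415 + 189*√88714)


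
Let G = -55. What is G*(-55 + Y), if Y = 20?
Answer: 1925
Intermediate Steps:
G*(-55 + Y) = -55*(-55 + 20) = -55*(-35) = 1925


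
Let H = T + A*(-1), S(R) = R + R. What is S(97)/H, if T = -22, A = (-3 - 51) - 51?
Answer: 194/83 ≈ 2.3373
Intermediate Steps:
A = -105 (A = -54 - 51 = -105)
S(R) = 2*R
H = 83 (H = -22 - 105*(-1) = -22 + 105 = 83)
S(97)/H = (2*97)/83 = 194*(1/83) = 194/83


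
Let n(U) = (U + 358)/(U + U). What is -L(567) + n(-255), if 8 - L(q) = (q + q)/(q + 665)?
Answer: -163397/22440 ≈ -7.2815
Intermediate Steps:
L(q) = 8 - 2*q/(665 + q) (L(q) = 8 - (q + q)/(q + 665) = 8 - 2*q/(665 + q))
n(U) = (358 + U)/(2*U) (n(U) = (358 + U)/((2*U)) = (358 + U)*(1/(2*U)) = (358 + U)/(2*U))
-L(567) + n(-255) = -2*(2660 + 3*567)/(665 + 567) + (½)*(358 - 255)/(-255) = -2*(2660 + 1701)/1232 + (½)*(-1/255)*103 = -2*4361/1232 - 103/510 = -1*623/88 - 103/510 = -623/88 - 103/510 = -163397/22440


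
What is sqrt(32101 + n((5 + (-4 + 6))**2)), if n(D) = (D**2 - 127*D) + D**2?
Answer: 2*sqrt(7670) ≈ 175.16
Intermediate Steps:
n(D) = -127*D + 2*D**2
sqrt(32101 + n((5 + (-4 + 6))**2)) = sqrt(32101 + (5 + (-4 + 6))**2*(-127 + 2*(5 + (-4 + 6))**2)) = sqrt(32101 + (5 + 2)**2*(-127 + 2*(5 + 2)**2)) = sqrt(32101 + 7**2*(-127 + 2*7**2)) = sqrt(32101 + 49*(-127 + 2*49)) = sqrt(32101 + 49*(-127 + 98)) = sqrt(32101 + 49*(-29)) = sqrt(32101 - 1421) = sqrt(30680) = 2*sqrt(7670)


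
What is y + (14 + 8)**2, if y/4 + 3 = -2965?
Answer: -11388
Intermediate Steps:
y = -11872 (y = -12 + 4*(-2965) = -12 - 11860 = -11872)
y + (14 + 8)**2 = -11872 + (14 + 8)**2 = -11872 + 22**2 = -11872 + 484 = -11388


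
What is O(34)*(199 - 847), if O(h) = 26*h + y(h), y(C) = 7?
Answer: -577368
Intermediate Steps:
O(h) = 7 + 26*h (O(h) = 26*h + 7 = 7 + 26*h)
O(34)*(199 - 847) = (7 + 26*34)*(199 - 847) = (7 + 884)*(-648) = 891*(-648) = -577368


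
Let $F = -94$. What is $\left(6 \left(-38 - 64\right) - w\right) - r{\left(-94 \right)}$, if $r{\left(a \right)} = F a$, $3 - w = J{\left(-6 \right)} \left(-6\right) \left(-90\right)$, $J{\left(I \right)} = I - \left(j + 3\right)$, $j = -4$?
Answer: $-12151$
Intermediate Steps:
$J{\left(I \right)} = 1 + I$ ($J{\left(I \right)} = I - \left(-4 + 3\right) = I - -1 = I + 1 = 1 + I$)
$w = 2703$ ($w = 3 - \left(1 - 6\right) \left(-6\right) \left(-90\right) = 3 - \left(-5\right) \left(-6\right) \left(-90\right) = 3 - 30 \left(-90\right) = 3 - -2700 = 3 + 2700 = 2703$)
$r{\left(a \right)} = - 94 a$
$\left(6 \left(-38 - 64\right) - w\right) - r{\left(-94 \right)} = \left(6 \left(-38 - 64\right) - 2703\right) - \left(-94\right) \left(-94\right) = \left(6 \left(-102\right) - 2703\right) - 8836 = \left(-612 - 2703\right) - 8836 = -3315 - 8836 = -12151$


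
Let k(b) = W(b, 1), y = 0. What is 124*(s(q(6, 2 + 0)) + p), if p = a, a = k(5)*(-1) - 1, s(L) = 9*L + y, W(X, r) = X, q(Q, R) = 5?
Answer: 4836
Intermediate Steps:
k(b) = b
s(L) = 9*L (s(L) = 9*L + 0 = 9*L)
a = -6 (a = 5*(-1) - 1 = -5 - 1 = -6)
p = -6
124*(s(q(6, 2 + 0)) + p) = 124*(9*5 - 6) = 124*(45 - 6) = 124*39 = 4836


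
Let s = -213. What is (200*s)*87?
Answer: -3706200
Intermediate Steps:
(200*s)*87 = (200*(-213))*87 = -42600*87 = -3706200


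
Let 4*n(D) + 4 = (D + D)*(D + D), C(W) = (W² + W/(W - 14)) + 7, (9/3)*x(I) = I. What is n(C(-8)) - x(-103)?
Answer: 1860775/363 ≈ 5126.1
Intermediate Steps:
x(I) = I/3
C(W) = 7 + W² + W/(-14 + W) (C(W) = (W² + W/(-14 + W)) + 7 = 7 + W² + W/(-14 + W))
n(D) = -1 + D² (n(D) = -1 + ((D + D)*(D + D))/4 = -1 + ((2*D)*(2*D))/4 = -1 + (4*D²)/4 = -1 + D²)
n(C(-8)) - x(-103) = (-1 + ((-98 + (-8)³ - 14*(-8)² + 8*(-8))/(-14 - 8))²) - (-103)/3 = (-1 + ((-98 - 512 - 14*64 - 64)/(-22))²) - 1*(-103/3) = (-1 + (-(-98 - 512 - 896 - 64)/22)²) + 103/3 = (-1 + (-1/22*(-1570))²) + 103/3 = (-1 + (785/11)²) + 103/3 = (-1 + 616225/121) + 103/3 = 616104/121 + 103/3 = 1860775/363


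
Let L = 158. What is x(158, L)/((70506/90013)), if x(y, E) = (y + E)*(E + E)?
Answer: 4494169064/35253 ≈ 1.2748e+5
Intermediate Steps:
x(y, E) = 2*E*(E + y) (x(y, E) = (E + y)*(2*E) = 2*E*(E + y))
x(158, L)/((70506/90013)) = (2*158*(158 + 158))/((70506/90013)) = (2*158*316)/((70506*(1/90013))) = 99856/(70506/90013) = 99856*(90013/70506) = 4494169064/35253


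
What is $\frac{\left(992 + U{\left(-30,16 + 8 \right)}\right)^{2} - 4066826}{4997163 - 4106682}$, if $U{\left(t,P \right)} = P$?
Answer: $- \frac{3034570}{890481} \approx -3.4078$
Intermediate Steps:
$\frac{\left(992 + U{\left(-30,16 + 8 \right)}\right)^{2} - 4066826}{4997163 - 4106682} = \frac{\left(992 + \left(16 + 8\right)\right)^{2} - 4066826}{4997163 - 4106682} = \frac{\left(992 + 24\right)^{2} - 4066826}{890481} = \left(1016^{2} - 4066826\right) \frac{1}{890481} = \left(1032256 - 4066826\right) \frac{1}{890481} = \left(-3034570\right) \frac{1}{890481} = - \frac{3034570}{890481}$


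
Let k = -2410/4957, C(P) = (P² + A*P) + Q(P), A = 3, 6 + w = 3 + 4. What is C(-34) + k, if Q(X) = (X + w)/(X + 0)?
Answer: 177720693/168538 ≈ 1054.5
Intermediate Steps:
w = 1 (w = -6 + (3 + 4) = -6 + 7 = 1)
Q(X) = (1 + X)/X (Q(X) = (X + 1)/(X + 0) = (1 + X)/X)
C(P) = P² + 3*P + (1 + P)/P (C(P) = (P² + 3*P) + (1 + P)/P = P² + 3*P + (1 + P)/P)
k = -2410/4957 (k = -2410*1/4957 = -2410/4957 ≈ -0.48618)
C(-34) + k = (1 - 34 + (-34)²*(3 - 34))/(-34) - 2410/4957 = -(1 - 34 + 1156*(-31))/34 - 2410/4957 = -(1 - 34 - 35836)/34 - 2410/4957 = -1/34*(-35869) - 2410/4957 = 35869/34 - 2410/4957 = 177720693/168538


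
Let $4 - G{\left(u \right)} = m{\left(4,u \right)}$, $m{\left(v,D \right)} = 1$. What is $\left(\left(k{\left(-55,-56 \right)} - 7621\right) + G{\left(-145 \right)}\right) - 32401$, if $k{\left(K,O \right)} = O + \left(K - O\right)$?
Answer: $-40074$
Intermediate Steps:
$G{\left(u \right)} = 3$ ($G{\left(u \right)} = 4 - 1 = 3$)
$k{\left(K,O \right)} = K$
$\left(\left(k{\left(-55,-56 \right)} - 7621\right) + G{\left(-145 \right)}\right) - 32401 = \left(\left(-55 - 7621\right) + 3\right) - 32401 = \left(-7676 + 3\right) - 32401 = -7673 - 32401 = -40074$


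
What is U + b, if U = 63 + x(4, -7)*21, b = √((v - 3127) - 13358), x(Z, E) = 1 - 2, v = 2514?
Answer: 42 + I*√13971 ≈ 42.0 + 118.2*I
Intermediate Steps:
x(Z, E) = -1
b = I*√13971 (b = √((2514 - 3127) - 13358) = √(-613 - 13358) = √(-13971) = I*√13971 ≈ 118.2*I)
U = 42 (U = 63 - 1*21 = 63 - 21 = 42)
U + b = 42 + I*√13971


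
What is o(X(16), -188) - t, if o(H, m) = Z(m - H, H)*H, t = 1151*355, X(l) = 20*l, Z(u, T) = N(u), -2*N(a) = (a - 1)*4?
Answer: -82845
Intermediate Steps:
N(a) = 2 - 2*a (N(a) = -(a - 1)*4/2 = -(-1 + a)*4/2 = -(-4 + 4*a)/2 = 2 - 2*a)
Z(u, T) = 2 - 2*u
t = 408605
o(H, m) = H*(2 - 2*m + 2*H) (o(H, m) = (2 - 2*(m - H))*H = (2 + (-2*m + 2*H))*H = (2 - 2*m + 2*H)*H = H*(2 - 2*m + 2*H))
o(X(16), -188) - t = 2*(20*16)*(1 + 20*16 - 1*(-188)) - 1*408605 = 2*320*(1 + 320 + 188) - 408605 = 2*320*509 - 408605 = 325760 - 408605 = -82845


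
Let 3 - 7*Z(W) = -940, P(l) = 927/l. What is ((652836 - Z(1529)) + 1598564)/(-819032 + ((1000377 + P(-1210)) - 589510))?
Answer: -19068216970/3457164039 ≈ -5.5156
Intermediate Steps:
Z(W) = 943/7 (Z(W) = 3/7 - ⅐*(-940) = 3/7 + 940/7 = 943/7)
((652836 - Z(1529)) + 1598564)/(-819032 + ((1000377 + P(-1210)) - 589510)) = ((652836 - 1*943/7) + 1598564)/(-819032 + ((1000377 + 927/(-1210)) - 589510)) = ((652836 - 943/7) + 1598564)/(-819032 + ((1000377 + 927*(-1/1210)) - 589510)) = (4568909/7 + 1598564)/(-819032 + ((1000377 - 927/1210) - 589510)) = 15758857/(7*(-819032 + (1210455243/1210 - 589510))) = 15758857/(7*(-819032 + 497148143/1210)) = 15758857/(7*(-493880577/1210)) = (15758857/7)*(-1210/493880577) = -19068216970/3457164039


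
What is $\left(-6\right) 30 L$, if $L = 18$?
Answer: $-3240$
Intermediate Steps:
$\left(-6\right) 30 L = \left(-6\right) 30 \cdot 18 = \left(-180\right) 18 = -3240$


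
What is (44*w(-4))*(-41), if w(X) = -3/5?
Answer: 5412/5 ≈ 1082.4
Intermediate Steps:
w(X) = -3/5 (w(X) = -3*1/5 = -3/5)
(44*w(-4))*(-41) = (44*(-3/5))*(-41) = -132/5*(-41) = 5412/5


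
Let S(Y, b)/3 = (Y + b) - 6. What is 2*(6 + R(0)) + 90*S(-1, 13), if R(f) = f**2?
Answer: 1632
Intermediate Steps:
S(Y, b) = -18 + 3*Y + 3*b (S(Y, b) = 3*((Y + b) - 6) = 3*(-6 + Y + b) = -18 + 3*Y + 3*b)
2*(6 + R(0)) + 90*S(-1, 13) = 2*(6 + 0**2) + 90*(-18 + 3*(-1) + 3*13) = 2*(6 + 0) + 90*(-18 - 3 + 39) = 2*6 + 90*18 = 12 + 1620 = 1632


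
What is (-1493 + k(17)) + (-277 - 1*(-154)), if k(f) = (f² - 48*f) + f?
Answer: -2126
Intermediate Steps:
k(f) = f² - 47*f
(-1493 + k(17)) + (-277 - 1*(-154)) = (-1493 + 17*(-47 + 17)) + (-277 - 1*(-154)) = (-1493 + 17*(-30)) + (-277 + 154) = (-1493 - 510) - 123 = -2003 - 123 = -2126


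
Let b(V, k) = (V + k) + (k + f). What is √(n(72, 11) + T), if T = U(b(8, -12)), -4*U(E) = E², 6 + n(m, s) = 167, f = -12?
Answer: I*√35 ≈ 5.9161*I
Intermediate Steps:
n(m, s) = 161 (n(m, s) = -6 + 167 = 161)
b(V, k) = -12 + V + 2*k (b(V, k) = (V + k) + (k - 12) = (V + k) + (-12 + k) = -12 + V + 2*k)
U(E) = -E²/4
T = -196 (T = -(-12 + 8 + 2*(-12))²/4 = -(-12 + 8 - 24)²/4 = -¼*(-28)² = -¼*784 = -196)
√(n(72, 11) + T) = √(161 - 196) = √(-35) = I*√35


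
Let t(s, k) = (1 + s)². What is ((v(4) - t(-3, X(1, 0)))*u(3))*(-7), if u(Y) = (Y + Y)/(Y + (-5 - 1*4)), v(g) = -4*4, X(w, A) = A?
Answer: -140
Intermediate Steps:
v(g) = -16
u(Y) = 2*Y/(-9 + Y) (u(Y) = (2*Y)/(Y + (-5 - 4)) = (2*Y)/(Y - 9) = (2*Y)/(-9 + Y) = 2*Y/(-9 + Y))
((v(4) - t(-3, X(1, 0)))*u(3))*(-7) = ((-16 - (1 - 3)²)*(2*3/(-9 + 3)))*(-7) = ((-16 - 1*(-2)²)*(2*3/(-6)))*(-7) = ((-16 - 1*4)*(2*3*(-⅙)))*(-7) = ((-16 - 4)*(-1))*(-7) = -20*(-1)*(-7) = 20*(-7) = -140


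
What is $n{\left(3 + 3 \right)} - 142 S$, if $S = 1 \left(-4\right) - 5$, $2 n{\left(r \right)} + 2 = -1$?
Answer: $\frac{2553}{2} \approx 1276.5$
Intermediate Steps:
$n{\left(r \right)} = - \frac{3}{2}$ ($n{\left(r \right)} = -1 + \frac{1}{2} \left(-1\right) = -1 - \frac{1}{2} = - \frac{3}{2}$)
$S = -9$ ($S = -4 - 5 = -9$)
$n{\left(3 + 3 \right)} - 142 S = - \frac{3}{2} - -1278 = - \frac{3}{2} + 1278 = \frac{2553}{2}$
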